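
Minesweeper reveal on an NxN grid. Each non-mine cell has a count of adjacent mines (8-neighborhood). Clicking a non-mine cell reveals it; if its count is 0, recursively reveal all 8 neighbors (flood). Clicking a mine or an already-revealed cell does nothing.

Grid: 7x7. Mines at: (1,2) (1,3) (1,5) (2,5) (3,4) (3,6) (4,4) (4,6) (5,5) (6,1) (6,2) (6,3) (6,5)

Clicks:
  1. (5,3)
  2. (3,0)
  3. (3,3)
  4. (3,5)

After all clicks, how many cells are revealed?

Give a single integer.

Click 1 (5,3) count=3: revealed 1 new [(5,3)] -> total=1
Click 2 (3,0) count=0: revealed 19 new [(0,0) (0,1) (1,0) (1,1) (2,0) (2,1) (2,2) (2,3) (3,0) (3,1) (3,2) (3,3) (4,0) (4,1) (4,2) (4,3) (5,0) (5,1) (5,2)] -> total=20
Click 3 (3,3) count=2: revealed 0 new [(none)] -> total=20
Click 4 (3,5) count=5: revealed 1 new [(3,5)] -> total=21

Answer: 21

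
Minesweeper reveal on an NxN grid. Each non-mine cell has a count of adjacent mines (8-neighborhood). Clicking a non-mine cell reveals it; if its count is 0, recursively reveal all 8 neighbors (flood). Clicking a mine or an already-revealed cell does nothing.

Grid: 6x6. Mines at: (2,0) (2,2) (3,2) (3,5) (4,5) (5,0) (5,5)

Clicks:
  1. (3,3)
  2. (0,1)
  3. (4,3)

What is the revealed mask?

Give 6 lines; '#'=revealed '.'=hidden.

Answer: ######
######
...###
...#..
...#..
......

Derivation:
Click 1 (3,3) count=2: revealed 1 new [(3,3)] -> total=1
Click 2 (0,1) count=0: revealed 15 new [(0,0) (0,1) (0,2) (0,3) (0,4) (0,5) (1,0) (1,1) (1,2) (1,3) (1,4) (1,5) (2,3) (2,4) (2,5)] -> total=16
Click 3 (4,3) count=1: revealed 1 new [(4,3)] -> total=17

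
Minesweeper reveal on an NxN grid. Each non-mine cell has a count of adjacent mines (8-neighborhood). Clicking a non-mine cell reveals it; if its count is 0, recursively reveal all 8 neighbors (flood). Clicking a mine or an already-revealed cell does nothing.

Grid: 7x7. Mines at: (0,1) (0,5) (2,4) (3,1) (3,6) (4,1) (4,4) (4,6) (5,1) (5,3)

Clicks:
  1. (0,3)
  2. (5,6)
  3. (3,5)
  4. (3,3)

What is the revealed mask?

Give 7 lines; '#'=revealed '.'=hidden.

Answer: ..###..
..###..
.......
...#.#.
.......
......#
.......

Derivation:
Click 1 (0,3) count=0: revealed 6 new [(0,2) (0,3) (0,4) (1,2) (1,3) (1,4)] -> total=6
Click 2 (5,6) count=1: revealed 1 new [(5,6)] -> total=7
Click 3 (3,5) count=4: revealed 1 new [(3,5)] -> total=8
Click 4 (3,3) count=2: revealed 1 new [(3,3)] -> total=9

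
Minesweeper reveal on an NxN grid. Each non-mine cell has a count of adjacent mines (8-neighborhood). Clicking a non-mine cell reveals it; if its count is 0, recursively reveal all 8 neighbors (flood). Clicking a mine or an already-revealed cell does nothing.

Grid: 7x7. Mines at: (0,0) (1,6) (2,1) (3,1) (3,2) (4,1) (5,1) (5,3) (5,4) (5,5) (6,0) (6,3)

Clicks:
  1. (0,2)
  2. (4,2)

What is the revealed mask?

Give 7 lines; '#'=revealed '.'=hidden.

Click 1 (0,2) count=0: revealed 23 new [(0,1) (0,2) (0,3) (0,4) (0,5) (1,1) (1,2) (1,3) (1,4) (1,5) (2,2) (2,3) (2,4) (2,5) (2,6) (3,3) (3,4) (3,5) (3,6) (4,3) (4,4) (4,5) (4,6)] -> total=23
Click 2 (4,2) count=5: revealed 1 new [(4,2)] -> total=24

Answer: .#####.
.#####.
..#####
...####
..#####
.......
.......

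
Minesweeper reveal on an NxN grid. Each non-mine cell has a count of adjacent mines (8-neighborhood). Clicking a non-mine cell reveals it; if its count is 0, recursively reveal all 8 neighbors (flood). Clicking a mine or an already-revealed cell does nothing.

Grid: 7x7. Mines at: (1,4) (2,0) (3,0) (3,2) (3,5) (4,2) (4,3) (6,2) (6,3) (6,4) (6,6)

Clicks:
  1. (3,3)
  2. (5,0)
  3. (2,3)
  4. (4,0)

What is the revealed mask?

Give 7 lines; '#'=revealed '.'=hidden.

Click 1 (3,3) count=3: revealed 1 new [(3,3)] -> total=1
Click 2 (5,0) count=0: revealed 6 new [(4,0) (4,1) (5,0) (5,1) (6,0) (6,1)] -> total=7
Click 3 (2,3) count=2: revealed 1 new [(2,3)] -> total=8
Click 4 (4,0) count=1: revealed 0 new [(none)] -> total=8

Answer: .......
.......
...#...
...#...
##.....
##.....
##.....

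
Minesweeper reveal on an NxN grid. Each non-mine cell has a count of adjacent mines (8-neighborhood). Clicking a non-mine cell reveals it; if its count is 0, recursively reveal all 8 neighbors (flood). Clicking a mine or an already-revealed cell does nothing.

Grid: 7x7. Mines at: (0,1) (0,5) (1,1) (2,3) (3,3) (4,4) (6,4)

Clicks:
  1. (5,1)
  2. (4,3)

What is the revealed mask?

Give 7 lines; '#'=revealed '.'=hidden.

Answer: .......
.......
###....
###....
####...
####...
####...

Derivation:
Click 1 (5,1) count=0: revealed 18 new [(2,0) (2,1) (2,2) (3,0) (3,1) (3,2) (4,0) (4,1) (4,2) (4,3) (5,0) (5,1) (5,2) (5,3) (6,0) (6,1) (6,2) (6,3)] -> total=18
Click 2 (4,3) count=2: revealed 0 new [(none)] -> total=18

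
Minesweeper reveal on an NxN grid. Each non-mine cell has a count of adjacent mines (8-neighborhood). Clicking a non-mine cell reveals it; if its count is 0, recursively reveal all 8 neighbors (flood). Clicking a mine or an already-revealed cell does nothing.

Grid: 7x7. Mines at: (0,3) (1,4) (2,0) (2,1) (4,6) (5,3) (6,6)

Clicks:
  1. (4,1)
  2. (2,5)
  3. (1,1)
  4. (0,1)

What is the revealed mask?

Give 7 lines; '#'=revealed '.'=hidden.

Answer: ###....
###....
.....#.
###....
###....
###....
###....

Derivation:
Click 1 (4,1) count=0: revealed 12 new [(3,0) (3,1) (3,2) (4,0) (4,1) (4,2) (5,0) (5,1) (5,2) (6,0) (6,1) (6,2)] -> total=12
Click 2 (2,5) count=1: revealed 1 new [(2,5)] -> total=13
Click 3 (1,1) count=2: revealed 1 new [(1,1)] -> total=14
Click 4 (0,1) count=0: revealed 5 new [(0,0) (0,1) (0,2) (1,0) (1,2)] -> total=19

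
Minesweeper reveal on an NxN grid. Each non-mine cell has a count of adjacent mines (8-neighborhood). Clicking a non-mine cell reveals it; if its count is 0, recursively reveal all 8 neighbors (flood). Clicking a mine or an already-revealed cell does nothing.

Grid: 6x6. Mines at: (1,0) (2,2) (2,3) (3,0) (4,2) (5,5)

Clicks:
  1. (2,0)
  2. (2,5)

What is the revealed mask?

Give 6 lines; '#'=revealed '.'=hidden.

Answer: .#####
.#####
#...##
....##
....##
......

Derivation:
Click 1 (2,0) count=2: revealed 1 new [(2,0)] -> total=1
Click 2 (2,5) count=0: revealed 16 new [(0,1) (0,2) (0,3) (0,4) (0,5) (1,1) (1,2) (1,3) (1,4) (1,5) (2,4) (2,5) (3,4) (3,5) (4,4) (4,5)] -> total=17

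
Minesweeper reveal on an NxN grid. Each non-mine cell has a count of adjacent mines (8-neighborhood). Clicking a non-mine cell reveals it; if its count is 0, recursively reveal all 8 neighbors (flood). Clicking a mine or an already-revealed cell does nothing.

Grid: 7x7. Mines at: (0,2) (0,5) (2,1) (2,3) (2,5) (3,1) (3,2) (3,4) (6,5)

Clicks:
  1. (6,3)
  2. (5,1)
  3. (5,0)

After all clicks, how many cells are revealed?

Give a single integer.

Answer: 15

Derivation:
Click 1 (6,3) count=0: revealed 15 new [(4,0) (4,1) (4,2) (4,3) (4,4) (5,0) (5,1) (5,2) (5,3) (5,4) (6,0) (6,1) (6,2) (6,3) (6,4)] -> total=15
Click 2 (5,1) count=0: revealed 0 new [(none)] -> total=15
Click 3 (5,0) count=0: revealed 0 new [(none)] -> total=15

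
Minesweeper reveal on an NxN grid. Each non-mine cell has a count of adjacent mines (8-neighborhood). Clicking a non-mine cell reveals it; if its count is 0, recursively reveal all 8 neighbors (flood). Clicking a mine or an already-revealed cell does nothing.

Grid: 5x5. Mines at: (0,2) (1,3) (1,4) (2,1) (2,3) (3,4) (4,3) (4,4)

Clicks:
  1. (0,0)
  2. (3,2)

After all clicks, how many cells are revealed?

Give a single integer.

Click 1 (0,0) count=0: revealed 4 new [(0,0) (0,1) (1,0) (1,1)] -> total=4
Click 2 (3,2) count=3: revealed 1 new [(3,2)] -> total=5

Answer: 5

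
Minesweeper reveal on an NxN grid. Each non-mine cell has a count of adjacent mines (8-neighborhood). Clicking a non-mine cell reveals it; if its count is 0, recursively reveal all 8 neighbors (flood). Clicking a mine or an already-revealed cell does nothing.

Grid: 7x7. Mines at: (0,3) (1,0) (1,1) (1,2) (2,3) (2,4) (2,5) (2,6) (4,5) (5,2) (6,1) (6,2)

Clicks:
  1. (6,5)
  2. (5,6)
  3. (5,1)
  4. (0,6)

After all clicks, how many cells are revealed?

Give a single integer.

Answer: 15

Derivation:
Click 1 (6,5) count=0: revealed 8 new [(5,3) (5,4) (5,5) (5,6) (6,3) (6,4) (6,5) (6,6)] -> total=8
Click 2 (5,6) count=1: revealed 0 new [(none)] -> total=8
Click 3 (5,1) count=3: revealed 1 new [(5,1)] -> total=9
Click 4 (0,6) count=0: revealed 6 new [(0,4) (0,5) (0,6) (1,4) (1,5) (1,6)] -> total=15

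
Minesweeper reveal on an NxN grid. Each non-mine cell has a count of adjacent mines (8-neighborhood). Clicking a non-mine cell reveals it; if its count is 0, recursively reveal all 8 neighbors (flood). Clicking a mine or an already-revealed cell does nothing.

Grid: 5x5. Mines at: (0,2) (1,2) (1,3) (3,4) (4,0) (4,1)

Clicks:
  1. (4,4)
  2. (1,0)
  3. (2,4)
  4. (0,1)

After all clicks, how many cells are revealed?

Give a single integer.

Click 1 (4,4) count=1: revealed 1 new [(4,4)] -> total=1
Click 2 (1,0) count=0: revealed 8 new [(0,0) (0,1) (1,0) (1,1) (2,0) (2,1) (3,0) (3,1)] -> total=9
Click 3 (2,4) count=2: revealed 1 new [(2,4)] -> total=10
Click 4 (0,1) count=2: revealed 0 new [(none)] -> total=10

Answer: 10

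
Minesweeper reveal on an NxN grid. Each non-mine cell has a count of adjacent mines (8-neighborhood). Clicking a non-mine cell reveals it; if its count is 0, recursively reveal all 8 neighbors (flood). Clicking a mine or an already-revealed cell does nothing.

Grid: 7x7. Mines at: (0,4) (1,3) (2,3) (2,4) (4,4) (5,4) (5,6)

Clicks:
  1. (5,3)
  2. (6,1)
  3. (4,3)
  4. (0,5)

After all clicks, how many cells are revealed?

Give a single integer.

Answer: 26

Derivation:
Click 1 (5,3) count=2: revealed 1 new [(5,3)] -> total=1
Click 2 (6,1) count=0: revealed 24 new [(0,0) (0,1) (0,2) (1,0) (1,1) (1,2) (2,0) (2,1) (2,2) (3,0) (3,1) (3,2) (3,3) (4,0) (4,1) (4,2) (4,3) (5,0) (5,1) (5,2) (6,0) (6,1) (6,2) (6,3)] -> total=25
Click 3 (4,3) count=2: revealed 0 new [(none)] -> total=25
Click 4 (0,5) count=1: revealed 1 new [(0,5)] -> total=26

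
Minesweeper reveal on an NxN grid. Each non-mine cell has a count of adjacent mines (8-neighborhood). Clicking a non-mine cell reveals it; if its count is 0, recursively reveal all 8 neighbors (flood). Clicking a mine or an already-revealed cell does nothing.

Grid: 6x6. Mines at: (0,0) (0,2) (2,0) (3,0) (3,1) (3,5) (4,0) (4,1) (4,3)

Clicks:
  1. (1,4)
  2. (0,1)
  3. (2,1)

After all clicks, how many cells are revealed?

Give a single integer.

Answer: 16

Derivation:
Click 1 (1,4) count=0: revealed 14 new [(0,3) (0,4) (0,5) (1,2) (1,3) (1,4) (1,5) (2,2) (2,3) (2,4) (2,5) (3,2) (3,3) (3,4)] -> total=14
Click 2 (0,1) count=2: revealed 1 new [(0,1)] -> total=15
Click 3 (2,1) count=3: revealed 1 new [(2,1)] -> total=16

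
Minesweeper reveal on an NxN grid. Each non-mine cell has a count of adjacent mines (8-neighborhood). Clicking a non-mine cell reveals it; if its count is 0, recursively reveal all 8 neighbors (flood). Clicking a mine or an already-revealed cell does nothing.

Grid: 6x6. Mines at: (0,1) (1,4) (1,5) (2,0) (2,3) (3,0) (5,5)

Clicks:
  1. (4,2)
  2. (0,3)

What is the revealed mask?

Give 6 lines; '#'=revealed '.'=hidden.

Answer: ...#..
......
......
.####.
#####.
#####.

Derivation:
Click 1 (4,2) count=0: revealed 14 new [(3,1) (3,2) (3,3) (3,4) (4,0) (4,1) (4,2) (4,3) (4,4) (5,0) (5,1) (5,2) (5,3) (5,4)] -> total=14
Click 2 (0,3) count=1: revealed 1 new [(0,3)] -> total=15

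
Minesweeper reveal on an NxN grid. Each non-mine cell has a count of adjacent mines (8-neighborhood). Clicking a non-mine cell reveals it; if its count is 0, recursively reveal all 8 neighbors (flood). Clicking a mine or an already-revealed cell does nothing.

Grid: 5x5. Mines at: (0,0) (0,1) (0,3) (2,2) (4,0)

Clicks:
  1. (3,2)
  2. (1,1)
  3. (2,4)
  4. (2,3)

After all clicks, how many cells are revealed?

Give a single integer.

Click 1 (3,2) count=1: revealed 1 new [(3,2)] -> total=1
Click 2 (1,1) count=3: revealed 1 new [(1,1)] -> total=2
Click 3 (2,4) count=0: revealed 11 new [(1,3) (1,4) (2,3) (2,4) (3,1) (3,3) (3,4) (4,1) (4,2) (4,3) (4,4)] -> total=13
Click 4 (2,3) count=1: revealed 0 new [(none)] -> total=13

Answer: 13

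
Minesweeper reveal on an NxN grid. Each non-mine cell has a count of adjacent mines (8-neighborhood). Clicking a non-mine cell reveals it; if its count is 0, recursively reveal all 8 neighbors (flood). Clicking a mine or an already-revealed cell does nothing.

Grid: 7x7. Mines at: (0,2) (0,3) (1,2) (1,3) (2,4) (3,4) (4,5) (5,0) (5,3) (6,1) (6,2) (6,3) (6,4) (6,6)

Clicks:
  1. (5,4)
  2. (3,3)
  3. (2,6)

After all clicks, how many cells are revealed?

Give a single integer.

Answer: 12

Derivation:
Click 1 (5,4) count=4: revealed 1 new [(5,4)] -> total=1
Click 2 (3,3) count=2: revealed 1 new [(3,3)] -> total=2
Click 3 (2,6) count=0: revealed 10 new [(0,4) (0,5) (0,6) (1,4) (1,5) (1,6) (2,5) (2,6) (3,5) (3,6)] -> total=12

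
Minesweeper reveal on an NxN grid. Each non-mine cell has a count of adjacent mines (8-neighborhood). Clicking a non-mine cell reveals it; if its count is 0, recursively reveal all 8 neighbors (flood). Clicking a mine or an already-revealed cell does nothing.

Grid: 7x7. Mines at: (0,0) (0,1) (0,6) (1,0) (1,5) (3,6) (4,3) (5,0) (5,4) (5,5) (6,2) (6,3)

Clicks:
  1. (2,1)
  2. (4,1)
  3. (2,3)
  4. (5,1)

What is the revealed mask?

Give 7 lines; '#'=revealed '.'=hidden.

Answer: ..###..
.####..
#####..
#####..
###....
.#.....
.......

Derivation:
Click 1 (2,1) count=1: revealed 1 new [(2,1)] -> total=1
Click 2 (4,1) count=1: revealed 1 new [(4,1)] -> total=2
Click 3 (2,3) count=0: revealed 18 new [(0,2) (0,3) (0,4) (1,1) (1,2) (1,3) (1,4) (2,0) (2,2) (2,3) (2,4) (3,0) (3,1) (3,2) (3,3) (3,4) (4,0) (4,2)] -> total=20
Click 4 (5,1) count=2: revealed 1 new [(5,1)] -> total=21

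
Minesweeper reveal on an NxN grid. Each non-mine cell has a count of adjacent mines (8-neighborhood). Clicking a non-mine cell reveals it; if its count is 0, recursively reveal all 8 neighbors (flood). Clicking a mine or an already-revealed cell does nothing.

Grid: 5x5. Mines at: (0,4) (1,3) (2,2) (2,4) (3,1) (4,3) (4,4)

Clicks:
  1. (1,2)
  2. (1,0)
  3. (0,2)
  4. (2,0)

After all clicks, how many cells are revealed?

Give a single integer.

Click 1 (1,2) count=2: revealed 1 new [(1,2)] -> total=1
Click 2 (1,0) count=0: revealed 7 new [(0,0) (0,1) (0,2) (1,0) (1,1) (2,0) (2,1)] -> total=8
Click 3 (0,2) count=1: revealed 0 new [(none)] -> total=8
Click 4 (2,0) count=1: revealed 0 new [(none)] -> total=8

Answer: 8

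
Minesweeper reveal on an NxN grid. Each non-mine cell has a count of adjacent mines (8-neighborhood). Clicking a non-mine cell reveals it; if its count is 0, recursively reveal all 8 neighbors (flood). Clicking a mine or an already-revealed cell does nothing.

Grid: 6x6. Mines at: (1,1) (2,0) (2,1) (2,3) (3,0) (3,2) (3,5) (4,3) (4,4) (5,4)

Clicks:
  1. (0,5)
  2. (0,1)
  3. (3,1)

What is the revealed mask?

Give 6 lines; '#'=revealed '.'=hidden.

Answer: .#####
..####
....##
.#....
......
......

Derivation:
Click 1 (0,5) count=0: revealed 10 new [(0,2) (0,3) (0,4) (0,5) (1,2) (1,3) (1,4) (1,5) (2,4) (2,5)] -> total=10
Click 2 (0,1) count=1: revealed 1 new [(0,1)] -> total=11
Click 3 (3,1) count=4: revealed 1 new [(3,1)] -> total=12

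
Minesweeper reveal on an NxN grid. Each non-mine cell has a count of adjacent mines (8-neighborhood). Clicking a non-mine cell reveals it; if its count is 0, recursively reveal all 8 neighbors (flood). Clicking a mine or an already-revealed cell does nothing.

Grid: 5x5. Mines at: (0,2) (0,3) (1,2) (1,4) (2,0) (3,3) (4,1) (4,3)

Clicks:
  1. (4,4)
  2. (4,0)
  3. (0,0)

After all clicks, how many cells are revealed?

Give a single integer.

Click 1 (4,4) count=2: revealed 1 new [(4,4)] -> total=1
Click 2 (4,0) count=1: revealed 1 new [(4,0)] -> total=2
Click 3 (0,0) count=0: revealed 4 new [(0,0) (0,1) (1,0) (1,1)] -> total=6

Answer: 6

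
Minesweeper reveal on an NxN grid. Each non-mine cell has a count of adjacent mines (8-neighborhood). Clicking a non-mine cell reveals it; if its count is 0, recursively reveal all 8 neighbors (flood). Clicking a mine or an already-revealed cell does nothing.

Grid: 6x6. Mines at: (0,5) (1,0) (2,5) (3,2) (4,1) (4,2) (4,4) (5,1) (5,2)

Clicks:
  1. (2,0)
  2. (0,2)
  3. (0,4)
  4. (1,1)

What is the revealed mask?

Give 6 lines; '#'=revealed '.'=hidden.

Answer: .####.
.####.
#####.
......
......
......

Derivation:
Click 1 (2,0) count=1: revealed 1 new [(2,0)] -> total=1
Click 2 (0,2) count=0: revealed 12 new [(0,1) (0,2) (0,3) (0,4) (1,1) (1,2) (1,3) (1,4) (2,1) (2,2) (2,3) (2,4)] -> total=13
Click 3 (0,4) count=1: revealed 0 new [(none)] -> total=13
Click 4 (1,1) count=1: revealed 0 new [(none)] -> total=13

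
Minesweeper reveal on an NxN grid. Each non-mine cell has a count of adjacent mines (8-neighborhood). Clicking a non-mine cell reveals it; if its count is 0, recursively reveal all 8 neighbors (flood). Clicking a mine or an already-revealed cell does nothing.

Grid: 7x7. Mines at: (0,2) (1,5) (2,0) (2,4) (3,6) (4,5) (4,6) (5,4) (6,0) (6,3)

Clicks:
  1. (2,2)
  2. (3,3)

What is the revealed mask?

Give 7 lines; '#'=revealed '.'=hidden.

Click 1 (2,2) count=0: revealed 18 new [(1,1) (1,2) (1,3) (2,1) (2,2) (2,3) (3,0) (3,1) (3,2) (3,3) (4,0) (4,1) (4,2) (4,3) (5,0) (5,1) (5,2) (5,3)] -> total=18
Click 2 (3,3) count=1: revealed 0 new [(none)] -> total=18

Answer: .......
.###...
.###...
####...
####...
####...
.......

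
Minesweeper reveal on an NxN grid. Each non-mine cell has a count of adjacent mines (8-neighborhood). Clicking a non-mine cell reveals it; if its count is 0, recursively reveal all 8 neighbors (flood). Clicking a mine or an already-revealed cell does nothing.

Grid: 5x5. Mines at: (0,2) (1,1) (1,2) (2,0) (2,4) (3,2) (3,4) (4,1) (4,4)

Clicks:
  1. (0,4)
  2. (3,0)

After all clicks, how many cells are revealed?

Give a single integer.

Click 1 (0,4) count=0: revealed 4 new [(0,3) (0,4) (1,3) (1,4)] -> total=4
Click 2 (3,0) count=2: revealed 1 new [(3,0)] -> total=5

Answer: 5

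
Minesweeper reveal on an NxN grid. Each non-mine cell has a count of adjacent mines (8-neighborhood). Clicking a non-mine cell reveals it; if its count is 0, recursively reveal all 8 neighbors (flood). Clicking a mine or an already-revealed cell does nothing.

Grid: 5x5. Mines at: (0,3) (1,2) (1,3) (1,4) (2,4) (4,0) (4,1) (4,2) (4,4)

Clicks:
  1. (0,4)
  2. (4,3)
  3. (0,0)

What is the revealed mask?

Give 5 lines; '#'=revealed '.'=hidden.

Click 1 (0,4) count=3: revealed 1 new [(0,4)] -> total=1
Click 2 (4,3) count=2: revealed 1 new [(4,3)] -> total=2
Click 3 (0,0) count=0: revealed 8 new [(0,0) (0,1) (1,0) (1,1) (2,0) (2,1) (3,0) (3,1)] -> total=10

Answer: ##..#
##...
##...
##...
...#.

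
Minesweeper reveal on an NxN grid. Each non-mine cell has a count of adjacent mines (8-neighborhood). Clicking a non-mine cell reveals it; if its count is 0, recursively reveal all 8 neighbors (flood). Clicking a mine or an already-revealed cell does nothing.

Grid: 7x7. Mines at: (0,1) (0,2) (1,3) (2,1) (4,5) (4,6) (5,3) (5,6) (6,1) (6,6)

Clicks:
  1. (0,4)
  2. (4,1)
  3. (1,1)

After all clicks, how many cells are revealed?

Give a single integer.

Answer: 11

Derivation:
Click 1 (0,4) count=1: revealed 1 new [(0,4)] -> total=1
Click 2 (4,1) count=0: revealed 9 new [(3,0) (3,1) (3,2) (4,0) (4,1) (4,2) (5,0) (5,1) (5,2)] -> total=10
Click 3 (1,1) count=3: revealed 1 new [(1,1)] -> total=11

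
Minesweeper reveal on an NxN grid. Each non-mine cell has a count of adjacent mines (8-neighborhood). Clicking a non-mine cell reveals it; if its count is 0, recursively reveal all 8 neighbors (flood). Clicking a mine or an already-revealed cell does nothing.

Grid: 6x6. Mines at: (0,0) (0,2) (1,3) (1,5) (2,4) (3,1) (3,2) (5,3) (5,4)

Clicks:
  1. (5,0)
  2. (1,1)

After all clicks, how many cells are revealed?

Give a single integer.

Click 1 (5,0) count=0: revealed 6 new [(4,0) (4,1) (4,2) (5,0) (5,1) (5,2)] -> total=6
Click 2 (1,1) count=2: revealed 1 new [(1,1)] -> total=7

Answer: 7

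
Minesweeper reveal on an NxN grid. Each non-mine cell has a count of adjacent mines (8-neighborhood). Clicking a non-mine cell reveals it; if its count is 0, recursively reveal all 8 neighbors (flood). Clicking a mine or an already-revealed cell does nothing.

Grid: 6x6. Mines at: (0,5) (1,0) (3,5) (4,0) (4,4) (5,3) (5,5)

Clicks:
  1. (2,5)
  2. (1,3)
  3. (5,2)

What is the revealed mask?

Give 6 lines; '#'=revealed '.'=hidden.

Answer: .####.
.####.
.#####
.####.
.###..
..#...

Derivation:
Click 1 (2,5) count=1: revealed 1 new [(2,5)] -> total=1
Click 2 (1,3) count=0: revealed 19 new [(0,1) (0,2) (0,3) (0,4) (1,1) (1,2) (1,3) (1,4) (2,1) (2,2) (2,3) (2,4) (3,1) (3,2) (3,3) (3,4) (4,1) (4,2) (4,3)] -> total=20
Click 3 (5,2) count=1: revealed 1 new [(5,2)] -> total=21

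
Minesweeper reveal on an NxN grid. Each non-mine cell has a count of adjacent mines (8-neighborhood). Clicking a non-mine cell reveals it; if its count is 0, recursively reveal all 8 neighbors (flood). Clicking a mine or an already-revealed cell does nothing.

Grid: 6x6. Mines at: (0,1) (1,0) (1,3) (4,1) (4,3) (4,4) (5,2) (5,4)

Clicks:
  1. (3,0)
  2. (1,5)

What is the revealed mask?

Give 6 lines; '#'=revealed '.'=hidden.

Click 1 (3,0) count=1: revealed 1 new [(3,0)] -> total=1
Click 2 (1,5) count=0: revealed 8 new [(0,4) (0,5) (1,4) (1,5) (2,4) (2,5) (3,4) (3,5)] -> total=9

Answer: ....##
....##
....##
#...##
......
......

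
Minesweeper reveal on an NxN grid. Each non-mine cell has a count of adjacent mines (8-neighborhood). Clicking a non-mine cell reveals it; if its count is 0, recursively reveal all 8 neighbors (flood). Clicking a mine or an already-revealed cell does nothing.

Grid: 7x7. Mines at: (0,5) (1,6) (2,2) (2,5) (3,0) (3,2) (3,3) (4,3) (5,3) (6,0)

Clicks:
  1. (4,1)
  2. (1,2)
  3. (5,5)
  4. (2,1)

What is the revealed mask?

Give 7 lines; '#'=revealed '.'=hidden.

Answer: .......
..#....
.#.....
....###
.#..###
....###
....###

Derivation:
Click 1 (4,1) count=2: revealed 1 new [(4,1)] -> total=1
Click 2 (1,2) count=1: revealed 1 new [(1,2)] -> total=2
Click 3 (5,5) count=0: revealed 12 new [(3,4) (3,5) (3,6) (4,4) (4,5) (4,6) (5,4) (5,5) (5,6) (6,4) (6,5) (6,6)] -> total=14
Click 4 (2,1) count=3: revealed 1 new [(2,1)] -> total=15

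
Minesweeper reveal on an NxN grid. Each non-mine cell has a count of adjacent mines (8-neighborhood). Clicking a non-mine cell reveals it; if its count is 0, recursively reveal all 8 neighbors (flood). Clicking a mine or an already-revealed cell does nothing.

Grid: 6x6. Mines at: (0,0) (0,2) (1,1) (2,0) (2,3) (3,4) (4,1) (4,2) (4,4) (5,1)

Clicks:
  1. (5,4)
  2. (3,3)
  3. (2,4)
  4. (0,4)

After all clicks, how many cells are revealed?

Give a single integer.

Click 1 (5,4) count=1: revealed 1 new [(5,4)] -> total=1
Click 2 (3,3) count=4: revealed 1 new [(3,3)] -> total=2
Click 3 (2,4) count=2: revealed 1 new [(2,4)] -> total=3
Click 4 (0,4) count=0: revealed 7 new [(0,3) (0,4) (0,5) (1,3) (1,4) (1,5) (2,5)] -> total=10

Answer: 10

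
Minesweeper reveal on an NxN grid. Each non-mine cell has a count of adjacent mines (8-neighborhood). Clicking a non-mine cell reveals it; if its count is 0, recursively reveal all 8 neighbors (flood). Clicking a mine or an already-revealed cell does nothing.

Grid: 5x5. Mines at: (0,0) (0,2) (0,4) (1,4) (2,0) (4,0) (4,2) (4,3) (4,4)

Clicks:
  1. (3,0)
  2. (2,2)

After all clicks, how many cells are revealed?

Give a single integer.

Answer: 10

Derivation:
Click 1 (3,0) count=2: revealed 1 new [(3,0)] -> total=1
Click 2 (2,2) count=0: revealed 9 new [(1,1) (1,2) (1,3) (2,1) (2,2) (2,3) (3,1) (3,2) (3,3)] -> total=10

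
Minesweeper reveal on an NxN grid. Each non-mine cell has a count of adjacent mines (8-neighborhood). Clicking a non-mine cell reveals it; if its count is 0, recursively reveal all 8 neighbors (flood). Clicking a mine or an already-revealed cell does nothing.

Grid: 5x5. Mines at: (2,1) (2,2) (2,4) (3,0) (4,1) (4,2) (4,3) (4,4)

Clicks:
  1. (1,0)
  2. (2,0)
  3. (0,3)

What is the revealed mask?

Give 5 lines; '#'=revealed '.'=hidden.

Answer: #####
#####
#....
.....
.....

Derivation:
Click 1 (1,0) count=1: revealed 1 new [(1,0)] -> total=1
Click 2 (2,0) count=2: revealed 1 new [(2,0)] -> total=2
Click 3 (0,3) count=0: revealed 9 new [(0,0) (0,1) (0,2) (0,3) (0,4) (1,1) (1,2) (1,3) (1,4)] -> total=11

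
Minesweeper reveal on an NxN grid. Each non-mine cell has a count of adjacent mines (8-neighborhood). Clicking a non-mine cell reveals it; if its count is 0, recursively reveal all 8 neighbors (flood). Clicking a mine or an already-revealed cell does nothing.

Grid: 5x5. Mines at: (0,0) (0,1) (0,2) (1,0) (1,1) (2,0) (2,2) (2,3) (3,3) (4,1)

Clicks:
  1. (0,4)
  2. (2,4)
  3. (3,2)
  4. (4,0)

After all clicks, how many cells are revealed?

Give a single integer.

Answer: 7

Derivation:
Click 1 (0,4) count=0: revealed 4 new [(0,3) (0,4) (1,3) (1,4)] -> total=4
Click 2 (2,4) count=2: revealed 1 new [(2,4)] -> total=5
Click 3 (3,2) count=4: revealed 1 new [(3,2)] -> total=6
Click 4 (4,0) count=1: revealed 1 new [(4,0)] -> total=7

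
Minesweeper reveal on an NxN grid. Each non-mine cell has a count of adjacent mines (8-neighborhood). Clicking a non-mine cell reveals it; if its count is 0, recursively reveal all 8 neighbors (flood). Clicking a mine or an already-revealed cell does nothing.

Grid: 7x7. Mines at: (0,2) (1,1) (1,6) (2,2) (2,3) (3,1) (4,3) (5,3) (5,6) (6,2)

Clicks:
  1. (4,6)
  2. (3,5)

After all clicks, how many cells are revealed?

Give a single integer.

Click 1 (4,6) count=1: revealed 1 new [(4,6)] -> total=1
Click 2 (3,5) count=0: revealed 8 new [(2,4) (2,5) (2,6) (3,4) (3,5) (3,6) (4,4) (4,5)] -> total=9

Answer: 9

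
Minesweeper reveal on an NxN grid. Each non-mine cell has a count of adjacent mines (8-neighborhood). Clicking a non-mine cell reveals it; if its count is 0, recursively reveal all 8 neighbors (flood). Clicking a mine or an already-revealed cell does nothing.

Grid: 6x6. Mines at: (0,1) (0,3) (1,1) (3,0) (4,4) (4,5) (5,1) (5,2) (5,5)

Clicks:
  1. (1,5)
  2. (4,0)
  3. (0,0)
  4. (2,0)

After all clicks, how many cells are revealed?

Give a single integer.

Answer: 22

Derivation:
Click 1 (1,5) count=0: revealed 19 new [(0,4) (0,5) (1,2) (1,3) (1,4) (1,5) (2,1) (2,2) (2,3) (2,4) (2,5) (3,1) (3,2) (3,3) (3,4) (3,5) (4,1) (4,2) (4,3)] -> total=19
Click 2 (4,0) count=2: revealed 1 new [(4,0)] -> total=20
Click 3 (0,0) count=2: revealed 1 new [(0,0)] -> total=21
Click 4 (2,0) count=2: revealed 1 new [(2,0)] -> total=22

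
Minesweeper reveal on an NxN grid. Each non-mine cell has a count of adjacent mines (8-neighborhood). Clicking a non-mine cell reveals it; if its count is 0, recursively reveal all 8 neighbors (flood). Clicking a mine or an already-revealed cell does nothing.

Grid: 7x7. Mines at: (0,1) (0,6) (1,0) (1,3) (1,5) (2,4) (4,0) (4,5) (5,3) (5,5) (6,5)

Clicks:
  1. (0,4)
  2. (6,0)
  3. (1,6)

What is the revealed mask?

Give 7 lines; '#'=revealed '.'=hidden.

Answer: ....#..
......#
.......
.......
.......
###....
###....

Derivation:
Click 1 (0,4) count=2: revealed 1 new [(0,4)] -> total=1
Click 2 (6,0) count=0: revealed 6 new [(5,0) (5,1) (5,2) (6,0) (6,1) (6,2)] -> total=7
Click 3 (1,6) count=2: revealed 1 new [(1,6)] -> total=8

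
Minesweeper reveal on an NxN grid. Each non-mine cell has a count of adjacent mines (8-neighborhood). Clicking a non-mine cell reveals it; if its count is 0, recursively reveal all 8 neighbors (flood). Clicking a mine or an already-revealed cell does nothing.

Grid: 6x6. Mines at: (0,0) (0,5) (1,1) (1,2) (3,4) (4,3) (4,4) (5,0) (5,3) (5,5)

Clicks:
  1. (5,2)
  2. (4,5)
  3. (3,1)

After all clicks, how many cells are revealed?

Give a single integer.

Click 1 (5,2) count=2: revealed 1 new [(5,2)] -> total=1
Click 2 (4,5) count=3: revealed 1 new [(4,5)] -> total=2
Click 3 (3,1) count=0: revealed 9 new [(2,0) (2,1) (2,2) (3,0) (3,1) (3,2) (4,0) (4,1) (4,2)] -> total=11

Answer: 11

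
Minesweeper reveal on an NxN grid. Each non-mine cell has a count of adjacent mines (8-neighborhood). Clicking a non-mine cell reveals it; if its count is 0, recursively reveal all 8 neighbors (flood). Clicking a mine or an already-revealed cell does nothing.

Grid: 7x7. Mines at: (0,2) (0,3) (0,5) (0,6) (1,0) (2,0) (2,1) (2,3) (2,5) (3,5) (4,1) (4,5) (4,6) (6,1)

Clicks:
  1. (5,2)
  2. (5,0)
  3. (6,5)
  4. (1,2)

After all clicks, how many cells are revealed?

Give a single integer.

Answer: 18

Derivation:
Click 1 (5,2) count=2: revealed 1 new [(5,2)] -> total=1
Click 2 (5,0) count=2: revealed 1 new [(5,0)] -> total=2
Click 3 (6,5) count=0: revealed 15 new [(3,2) (3,3) (3,4) (4,2) (4,3) (4,4) (5,3) (5,4) (5,5) (5,6) (6,2) (6,3) (6,4) (6,5) (6,6)] -> total=17
Click 4 (1,2) count=4: revealed 1 new [(1,2)] -> total=18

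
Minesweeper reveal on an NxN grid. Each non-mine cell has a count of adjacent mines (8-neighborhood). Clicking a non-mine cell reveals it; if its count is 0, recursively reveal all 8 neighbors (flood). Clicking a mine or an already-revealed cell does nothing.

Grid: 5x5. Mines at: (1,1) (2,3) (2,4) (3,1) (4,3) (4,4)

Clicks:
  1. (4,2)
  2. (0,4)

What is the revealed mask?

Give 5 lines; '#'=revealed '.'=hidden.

Click 1 (4,2) count=2: revealed 1 new [(4,2)] -> total=1
Click 2 (0,4) count=0: revealed 6 new [(0,2) (0,3) (0,4) (1,2) (1,3) (1,4)] -> total=7

Answer: ..###
..###
.....
.....
..#..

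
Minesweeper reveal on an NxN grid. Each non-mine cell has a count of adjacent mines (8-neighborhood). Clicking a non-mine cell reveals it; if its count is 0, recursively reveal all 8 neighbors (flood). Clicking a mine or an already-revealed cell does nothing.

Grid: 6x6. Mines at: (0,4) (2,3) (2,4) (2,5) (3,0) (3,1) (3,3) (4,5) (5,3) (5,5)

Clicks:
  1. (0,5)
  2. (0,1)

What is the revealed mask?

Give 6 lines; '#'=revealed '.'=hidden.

Answer: ####.#
####..
###...
......
......
......

Derivation:
Click 1 (0,5) count=1: revealed 1 new [(0,5)] -> total=1
Click 2 (0,1) count=0: revealed 11 new [(0,0) (0,1) (0,2) (0,3) (1,0) (1,1) (1,2) (1,3) (2,0) (2,1) (2,2)] -> total=12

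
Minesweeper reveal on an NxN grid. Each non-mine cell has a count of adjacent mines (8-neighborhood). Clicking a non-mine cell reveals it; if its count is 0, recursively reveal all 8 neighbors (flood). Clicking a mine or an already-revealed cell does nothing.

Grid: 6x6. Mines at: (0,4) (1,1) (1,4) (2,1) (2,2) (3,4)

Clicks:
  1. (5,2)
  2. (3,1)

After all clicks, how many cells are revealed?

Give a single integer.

Answer: 16

Derivation:
Click 1 (5,2) count=0: revealed 16 new [(3,0) (3,1) (3,2) (3,3) (4,0) (4,1) (4,2) (4,3) (4,4) (4,5) (5,0) (5,1) (5,2) (5,3) (5,4) (5,5)] -> total=16
Click 2 (3,1) count=2: revealed 0 new [(none)] -> total=16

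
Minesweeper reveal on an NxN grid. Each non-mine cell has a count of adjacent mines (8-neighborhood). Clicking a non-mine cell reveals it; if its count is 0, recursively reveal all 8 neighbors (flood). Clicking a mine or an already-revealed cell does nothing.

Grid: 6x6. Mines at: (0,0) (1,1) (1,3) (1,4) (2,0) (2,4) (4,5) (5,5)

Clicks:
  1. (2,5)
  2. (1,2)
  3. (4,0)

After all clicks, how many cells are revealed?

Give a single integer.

Click 1 (2,5) count=2: revealed 1 new [(2,5)] -> total=1
Click 2 (1,2) count=2: revealed 1 new [(1,2)] -> total=2
Click 3 (4,0) count=0: revealed 18 new [(2,1) (2,2) (2,3) (3,0) (3,1) (3,2) (3,3) (3,4) (4,0) (4,1) (4,2) (4,3) (4,4) (5,0) (5,1) (5,2) (5,3) (5,4)] -> total=20

Answer: 20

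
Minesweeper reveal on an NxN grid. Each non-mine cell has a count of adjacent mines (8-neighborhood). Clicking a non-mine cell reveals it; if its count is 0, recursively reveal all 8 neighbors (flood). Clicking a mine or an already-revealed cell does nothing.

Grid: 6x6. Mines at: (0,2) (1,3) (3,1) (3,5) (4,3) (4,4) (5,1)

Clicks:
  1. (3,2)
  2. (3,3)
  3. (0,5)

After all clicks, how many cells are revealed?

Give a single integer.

Click 1 (3,2) count=2: revealed 1 new [(3,2)] -> total=1
Click 2 (3,3) count=2: revealed 1 new [(3,3)] -> total=2
Click 3 (0,5) count=0: revealed 6 new [(0,4) (0,5) (1,4) (1,5) (2,4) (2,5)] -> total=8

Answer: 8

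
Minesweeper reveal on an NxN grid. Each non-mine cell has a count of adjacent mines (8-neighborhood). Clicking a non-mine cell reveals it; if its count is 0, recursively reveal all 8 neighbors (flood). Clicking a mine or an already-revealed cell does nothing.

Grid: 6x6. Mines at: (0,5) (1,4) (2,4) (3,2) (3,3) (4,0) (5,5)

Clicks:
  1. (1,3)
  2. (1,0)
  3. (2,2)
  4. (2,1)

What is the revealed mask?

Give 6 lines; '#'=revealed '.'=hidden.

Answer: ####..
####..
####..
##....
......
......

Derivation:
Click 1 (1,3) count=2: revealed 1 new [(1,3)] -> total=1
Click 2 (1,0) count=0: revealed 13 new [(0,0) (0,1) (0,2) (0,3) (1,0) (1,1) (1,2) (2,0) (2,1) (2,2) (2,3) (3,0) (3,1)] -> total=14
Click 3 (2,2) count=2: revealed 0 new [(none)] -> total=14
Click 4 (2,1) count=1: revealed 0 new [(none)] -> total=14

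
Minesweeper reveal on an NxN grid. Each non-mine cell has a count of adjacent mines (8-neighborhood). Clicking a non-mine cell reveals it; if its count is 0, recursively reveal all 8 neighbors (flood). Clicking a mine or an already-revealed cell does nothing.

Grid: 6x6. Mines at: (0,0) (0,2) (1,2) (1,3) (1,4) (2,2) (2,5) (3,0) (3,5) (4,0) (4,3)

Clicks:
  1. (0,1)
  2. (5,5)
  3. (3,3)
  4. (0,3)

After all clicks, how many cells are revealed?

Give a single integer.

Click 1 (0,1) count=3: revealed 1 new [(0,1)] -> total=1
Click 2 (5,5) count=0: revealed 4 new [(4,4) (4,5) (5,4) (5,5)] -> total=5
Click 3 (3,3) count=2: revealed 1 new [(3,3)] -> total=6
Click 4 (0,3) count=4: revealed 1 new [(0,3)] -> total=7

Answer: 7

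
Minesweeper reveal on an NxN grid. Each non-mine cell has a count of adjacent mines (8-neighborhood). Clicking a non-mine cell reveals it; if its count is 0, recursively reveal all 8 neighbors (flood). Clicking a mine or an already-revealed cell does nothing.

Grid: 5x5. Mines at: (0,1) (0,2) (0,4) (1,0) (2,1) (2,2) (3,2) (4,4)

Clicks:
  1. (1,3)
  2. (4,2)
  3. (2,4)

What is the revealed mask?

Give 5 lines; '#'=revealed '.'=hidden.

Answer: .....
...##
...##
...##
..#..

Derivation:
Click 1 (1,3) count=3: revealed 1 new [(1,3)] -> total=1
Click 2 (4,2) count=1: revealed 1 new [(4,2)] -> total=2
Click 3 (2,4) count=0: revealed 5 new [(1,4) (2,3) (2,4) (3,3) (3,4)] -> total=7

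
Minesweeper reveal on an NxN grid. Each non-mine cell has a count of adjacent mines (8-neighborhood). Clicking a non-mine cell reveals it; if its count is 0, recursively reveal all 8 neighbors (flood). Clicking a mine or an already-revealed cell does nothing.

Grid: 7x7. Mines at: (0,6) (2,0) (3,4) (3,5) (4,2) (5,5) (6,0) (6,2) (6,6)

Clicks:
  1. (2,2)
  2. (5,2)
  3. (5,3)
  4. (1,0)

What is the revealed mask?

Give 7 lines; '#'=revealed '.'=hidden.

Click 1 (2,2) count=0: revealed 20 new [(0,0) (0,1) (0,2) (0,3) (0,4) (0,5) (1,0) (1,1) (1,2) (1,3) (1,4) (1,5) (2,1) (2,2) (2,3) (2,4) (2,5) (3,1) (3,2) (3,3)] -> total=20
Click 2 (5,2) count=2: revealed 1 new [(5,2)] -> total=21
Click 3 (5,3) count=2: revealed 1 new [(5,3)] -> total=22
Click 4 (1,0) count=1: revealed 0 new [(none)] -> total=22

Answer: ######.
######.
.#####.
.###...
.......
..##...
.......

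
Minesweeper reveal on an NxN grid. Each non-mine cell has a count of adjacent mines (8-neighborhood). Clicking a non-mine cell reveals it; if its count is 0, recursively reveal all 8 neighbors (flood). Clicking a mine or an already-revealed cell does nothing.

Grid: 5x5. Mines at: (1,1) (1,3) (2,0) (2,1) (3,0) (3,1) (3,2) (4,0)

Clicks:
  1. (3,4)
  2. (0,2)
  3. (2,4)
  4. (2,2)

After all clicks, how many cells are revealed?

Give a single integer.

Click 1 (3,4) count=0: revealed 6 new [(2,3) (2,4) (3,3) (3,4) (4,3) (4,4)] -> total=6
Click 2 (0,2) count=2: revealed 1 new [(0,2)] -> total=7
Click 3 (2,4) count=1: revealed 0 new [(none)] -> total=7
Click 4 (2,2) count=5: revealed 1 new [(2,2)] -> total=8

Answer: 8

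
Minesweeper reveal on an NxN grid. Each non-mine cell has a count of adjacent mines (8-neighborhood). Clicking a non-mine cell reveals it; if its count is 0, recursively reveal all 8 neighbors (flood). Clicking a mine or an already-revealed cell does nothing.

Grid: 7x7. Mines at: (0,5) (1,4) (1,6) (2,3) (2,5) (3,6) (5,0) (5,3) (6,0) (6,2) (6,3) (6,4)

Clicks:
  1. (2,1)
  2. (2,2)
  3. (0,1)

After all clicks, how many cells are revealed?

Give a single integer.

Click 1 (2,1) count=0: revealed 17 new [(0,0) (0,1) (0,2) (0,3) (1,0) (1,1) (1,2) (1,3) (2,0) (2,1) (2,2) (3,0) (3,1) (3,2) (4,0) (4,1) (4,2)] -> total=17
Click 2 (2,2) count=1: revealed 0 new [(none)] -> total=17
Click 3 (0,1) count=0: revealed 0 new [(none)] -> total=17

Answer: 17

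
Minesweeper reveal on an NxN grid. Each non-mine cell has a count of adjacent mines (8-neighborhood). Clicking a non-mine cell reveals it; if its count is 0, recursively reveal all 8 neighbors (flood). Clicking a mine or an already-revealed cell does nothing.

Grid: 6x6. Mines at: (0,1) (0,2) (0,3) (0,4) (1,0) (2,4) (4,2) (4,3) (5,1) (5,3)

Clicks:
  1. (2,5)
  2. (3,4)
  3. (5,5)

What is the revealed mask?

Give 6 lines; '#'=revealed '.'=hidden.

Click 1 (2,5) count=1: revealed 1 new [(2,5)] -> total=1
Click 2 (3,4) count=2: revealed 1 new [(3,4)] -> total=2
Click 3 (5,5) count=0: revealed 5 new [(3,5) (4,4) (4,5) (5,4) (5,5)] -> total=7

Answer: ......
......
.....#
....##
....##
....##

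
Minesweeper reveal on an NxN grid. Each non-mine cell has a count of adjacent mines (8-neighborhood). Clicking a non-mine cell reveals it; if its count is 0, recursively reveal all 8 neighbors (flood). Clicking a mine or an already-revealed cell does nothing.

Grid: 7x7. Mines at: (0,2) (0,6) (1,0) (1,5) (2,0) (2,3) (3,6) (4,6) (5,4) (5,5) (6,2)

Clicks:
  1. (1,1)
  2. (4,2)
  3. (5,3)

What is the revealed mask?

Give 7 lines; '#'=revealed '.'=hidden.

Click 1 (1,1) count=3: revealed 1 new [(1,1)] -> total=1
Click 2 (4,2) count=0: revealed 14 new [(3,0) (3,1) (3,2) (3,3) (4,0) (4,1) (4,2) (4,3) (5,0) (5,1) (5,2) (5,3) (6,0) (6,1)] -> total=15
Click 3 (5,3) count=2: revealed 0 new [(none)] -> total=15

Answer: .......
.#.....
.......
####...
####...
####...
##.....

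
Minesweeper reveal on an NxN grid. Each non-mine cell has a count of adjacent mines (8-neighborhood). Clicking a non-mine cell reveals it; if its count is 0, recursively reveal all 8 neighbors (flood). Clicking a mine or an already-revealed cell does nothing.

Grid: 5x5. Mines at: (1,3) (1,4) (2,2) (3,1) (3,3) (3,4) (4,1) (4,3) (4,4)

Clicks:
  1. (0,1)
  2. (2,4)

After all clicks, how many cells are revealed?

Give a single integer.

Click 1 (0,1) count=0: revealed 8 new [(0,0) (0,1) (0,2) (1,0) (1,1) (1,2) (2,0) (2,1)] -> total=8
Click 2 (2,4) count=4: revealed 1 new [(2,4)] -> total=9

Answer: 9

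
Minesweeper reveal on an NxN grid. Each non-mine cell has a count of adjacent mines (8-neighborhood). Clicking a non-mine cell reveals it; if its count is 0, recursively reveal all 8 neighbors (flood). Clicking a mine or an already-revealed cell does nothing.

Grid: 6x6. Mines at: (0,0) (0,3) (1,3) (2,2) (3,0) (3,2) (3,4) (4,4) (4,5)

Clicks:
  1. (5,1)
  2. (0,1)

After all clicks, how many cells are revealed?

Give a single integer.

Answer: 9

Derivation:
Click 1 (5,1) count=0: revealed 8 new [(4,0) (4,1) (4,2) (4,3) (5,0) (5,1) (5,2) (5,3)] -> total=8
Click 2 (0,1) count=1: revealed 1 new [(0,1)] -> total=9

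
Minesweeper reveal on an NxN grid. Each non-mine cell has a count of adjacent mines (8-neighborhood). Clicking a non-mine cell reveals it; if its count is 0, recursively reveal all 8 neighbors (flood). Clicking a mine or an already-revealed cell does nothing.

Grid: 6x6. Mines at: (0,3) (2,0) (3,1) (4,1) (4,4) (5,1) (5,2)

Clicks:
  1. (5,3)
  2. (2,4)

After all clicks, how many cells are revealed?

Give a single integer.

Click 1 (5,3) count=2: revealed 1 new [(5,3)] -> total=1
Click 2 (2,4) count=0: revealed 14 new [(0,4) (0,5) (1,2) (1,3) (1,4) (1,5) (2,2) (2,3) (2,4) (2,5) (3,2) (3,3) (3,4) (3,5)] -> total=15

Answer: 15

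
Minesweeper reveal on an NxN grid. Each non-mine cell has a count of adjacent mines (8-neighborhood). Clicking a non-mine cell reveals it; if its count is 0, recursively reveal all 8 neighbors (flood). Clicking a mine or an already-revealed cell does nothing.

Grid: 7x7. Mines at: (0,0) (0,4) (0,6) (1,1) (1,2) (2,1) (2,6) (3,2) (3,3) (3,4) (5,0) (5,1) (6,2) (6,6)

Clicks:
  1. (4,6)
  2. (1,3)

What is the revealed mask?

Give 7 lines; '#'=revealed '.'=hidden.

Answer: .......
...#...
.......
.....##
.....##
.....##
.......

Derivation:
Click 1 (4,6) count=0: revealed 6 new [(3,5) (3,6) (4,5) (4,6) (5,5) (5,6)] -> total=6
Click 2 (1,3) count=2: revealed 1 new [(1,3)] -> total=7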